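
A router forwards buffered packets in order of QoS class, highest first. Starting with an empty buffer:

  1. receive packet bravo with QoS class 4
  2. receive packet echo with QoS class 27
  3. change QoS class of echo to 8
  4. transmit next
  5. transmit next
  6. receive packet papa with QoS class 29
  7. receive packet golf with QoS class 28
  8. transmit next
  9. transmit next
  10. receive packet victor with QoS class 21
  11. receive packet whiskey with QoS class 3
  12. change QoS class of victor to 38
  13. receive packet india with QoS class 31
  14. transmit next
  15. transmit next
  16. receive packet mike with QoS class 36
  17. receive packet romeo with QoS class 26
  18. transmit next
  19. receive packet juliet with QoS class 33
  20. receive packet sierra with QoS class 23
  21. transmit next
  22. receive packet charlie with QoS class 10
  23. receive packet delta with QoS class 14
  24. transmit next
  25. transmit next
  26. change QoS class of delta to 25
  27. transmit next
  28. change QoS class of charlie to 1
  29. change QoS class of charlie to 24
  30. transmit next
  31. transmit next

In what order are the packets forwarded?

add bravo (QoS class 4) → {bravo:4}
add echo (QoS class 27) → {echo:27, bravo:4}
update echo to QoS class 8 → {echo:8, bravo:4}
transmit next → echo; now {bravo:4}
transmit next → bravo; now {}
add papa (QoS class 29) → {papa:29}
add golf (QoS class 28) → {papa:29, golf:28}
transmit next → papa; now {golf:28}
transmit next → golf; now {}
add victor (QoS class 21) → {victor:21}
add whiskey (QoS class 3) → {victor:21, whiskey:3}
update victor to QoS class 38 → {victor:38, whiskey:3}
add india (QoS class 31) → {victor:38, india:31, whiskey:3}
transmit next → victor; now {india:31, whiskey:3}
transmit next → india; now {whiskey:3}
add mike (QoS class 36) → {mike:36, whiskey:3}
add romeo (QoS class 26) → {mike:36, romeo:26, whiskey:3}
transmit next → mike; now {romeo:26, whiskey:3}
add juliet (QoS class 33) → {juliet:33, romeo:26, whiskey:3}
add sierra (QoS class 23) → {juliet:33, romeo:26, sierra:23, whiskey:3}
transmit next → juliet; now {romeo:26, sierra:23, whiskey:3}
add charlie (QoS class 10) → {romeo:26, sierra:23, charlie:10, whiskey:3}
add delta (QoS class 14) → {romeo:26, sierra:23, delta:14, charlie:10, whiskey:3}
transmit next → romeo; now {sierra:23, delta:14, charlie:10, whiskey:3}
transmit next → sierra; now {delta:14, charlie:10, whiskey:3}
update delta to QoS class 25 → {delta:25, charlie:10, whiskey:3}
transmit next → delta; now {charlie:10, whiskey:3}
update charlie to QoS class 1 → {whiskey:3, charlie:1}
update charlie to QoS class 24 → {charlie:24, whiskey:3}
transmit next → charlie; now {whiskey:3}
transmit next → whiskey; now {}

echo, bravo, papa, golf, victor, india, mike, juliet, romeo, sierra, delta, charlie, whiskey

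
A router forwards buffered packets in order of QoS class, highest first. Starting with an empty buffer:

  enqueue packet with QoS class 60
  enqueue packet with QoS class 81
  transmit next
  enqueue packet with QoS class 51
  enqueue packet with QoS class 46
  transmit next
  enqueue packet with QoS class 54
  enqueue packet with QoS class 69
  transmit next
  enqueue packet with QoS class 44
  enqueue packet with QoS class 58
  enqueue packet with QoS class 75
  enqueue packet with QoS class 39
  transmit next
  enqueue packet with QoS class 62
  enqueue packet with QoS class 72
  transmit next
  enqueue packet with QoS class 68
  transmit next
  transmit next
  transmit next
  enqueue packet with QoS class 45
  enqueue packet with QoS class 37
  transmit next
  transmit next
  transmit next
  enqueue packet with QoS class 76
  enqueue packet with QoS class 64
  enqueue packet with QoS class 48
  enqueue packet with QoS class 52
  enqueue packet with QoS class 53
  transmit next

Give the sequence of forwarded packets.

81, 60, 69, 75, 72, 68, 62, 58, 54, 51, 46, 76

insert 60 → {60}
insert 81 → {81, 60}
transmit next → 81; now {60}
insert 51 → {60, 51}
insert 46 → {60, 51, 46}
transmit next → 60; now {51, 46}
insert 54 → {54, 51, 46}
insert 69 → {69, 54, 51, 46}
transmit next → 69; now {54, 51, 46}
insert 44 → {54, 51, 46, 44}
insert 58 → {58, 54, 51, 46, 44}
insert 75 → {75, 58, 54, 51, 46, 44}
insert 39 → {75, 58, 54, 51, 46, 44, 39}
transmit next → 75; now {58, 54, 51, 46, 44, 39}
insert 62 → {62, 58, 54, 51, 46, 44, 39}
insert 72 → {72, 62, 58, 54, 51, 46, 44, 39}
transmit next → 72; now {62, 58, 54, 51, 46, 44, 39}
insert 68 → {68, 62, 58, 54, 51, 46, 44, 39}
transmit next → 68; now {62, 58, 54, 51, 46, 44, 39}
transmit next → 62; now {58, 54, 51, 46, 44, 39}
transmit next → 58; now {54, 51, 46, 44, 39}
insert 45 → {54, 51, 46, 45, 44, 39}
insert 37 → {54, 51, 46, 45, 44, 39, 37}
transmit next → 54; now {51, 46, 45, 44, 39, 37}
transmit next → 51; now {46, 45, 44, 39, 37}
transmit next → 46; now {45, 44, 39, 37}
insert 76 → {76, 45, 44, 39, 37}
insert 64 → {76, 64, 45, 44, 39, 37}
insert 48 → {76, 64, 48, 45, 44, 39, 37}
insert 52 → {76, 64, 52, 48, 45, 44, 39, 37}
insert 53 → {76, 64, 53, 52, 48, 45, 44, 39, 37}
transmit next → 76; now {64, 53, 52, 48, 45, 44, 39, 37}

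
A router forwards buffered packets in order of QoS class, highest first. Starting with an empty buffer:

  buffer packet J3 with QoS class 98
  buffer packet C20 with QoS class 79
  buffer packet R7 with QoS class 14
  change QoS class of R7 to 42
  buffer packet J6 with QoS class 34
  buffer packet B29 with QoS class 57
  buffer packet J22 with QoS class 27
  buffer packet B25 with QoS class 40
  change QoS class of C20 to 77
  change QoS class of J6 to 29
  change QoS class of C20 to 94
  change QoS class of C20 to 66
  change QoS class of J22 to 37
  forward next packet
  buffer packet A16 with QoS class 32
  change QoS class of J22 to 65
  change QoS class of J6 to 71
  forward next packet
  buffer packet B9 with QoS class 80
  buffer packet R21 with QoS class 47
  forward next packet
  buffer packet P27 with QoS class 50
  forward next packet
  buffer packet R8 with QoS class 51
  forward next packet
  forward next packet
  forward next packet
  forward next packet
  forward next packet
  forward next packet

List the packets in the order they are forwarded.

add J3 (QoS class 98) → {J3:98}
add C20 (QoS class 79) → {J3:98, C20:79}
add R7 (QoS class 14) → {J3:98, C20:79, R7:14}
update R7 to QoS class 42 → {J3:98, C20:79, R7:42}
add J6 (QoS class 34) → {J3:98, C20:79, R7:42, J6:34}
add B29 (QoS class 57) → {J3:98, C20:79, B29:57, R7:42, J6:34}
add J22 (QoS class 27) → {J3:98, C20:79, B29:57, R7:42, J6:34, J22:27}
add B25 (QoS class 40) → {J3:98, C20:79, B29:57, R7:42, B25:40, J6:34, J22:27}
update C20 to QoS class 77 → {J3:98, C20:77, B29:57, R7:42, B25:40, J6:34, J22:27}
update J6 to QoS class 29 → {J3:98, C20:77, B29:57, R7:42, B25:40, J6:29, J22:27}
update C20 to QoS class 94 → {J3:98, C20:94, B29:57, R7:42, B25:40, J6:29, J22:27}
update C20 to QoS class 66 → {J3:98, C20:66, B29:57, R7:42, B25:40, J6:29, J22:27}
update J22 to QoS class 37 → {J3:98, C20:66, B29:57, R7:42, B25:40, J22:37, J6:29}
forward next packet → J3; now {C20:66, B29:57, R7:42, B25:40, J22:37, J6:29}
add A16 (QoS class 32) → {C20:66, B29:57, R7:42, B25:40, J22:37, A16:32, J6:29}
update J22 to QoS class 65 → {C20:66, J22:65, B29:57, R7:42, B25:40, A16:32, J6:29}
update J6 to QoS class 71 → {J6:71, C20:66, J22:65, B29:57, R7:42, B25:40, A16:32}
forward next packet → J6; now {C20:66, J22:65, B29:57, R7:42, B25:40, A16:32}
add B9 (QoS class 80) → {B9:80, C20:66, J22:65, B29:57, R7:42, B25:40, A16:32}
add R21 (QoS class 47) → {B9:80, C20:66, J22:65, B29:57, R21:47, R7:42, B25:40, A16:32}
forward next packet → B9; now {C20:66, J22:65, B29:57, R21:47, R7:42, B25:40, A16:32}
add P27 (QoS class 50) → {C20:66, J22:65, B29:57, P27:50, R21:47, R7:42, B25:40, A16:32}
forward next packet → C20; now {J22:65, B29:57, P27:50, R21:47, R7:42, B25:40, A16:32}
add R8 (QoS class 51) → {J22:65, B29:57, R8:51, P27:50, R21:47, R7:42, B25:40, A16:32}
forward next packet → J22; now {B29:57, R8:51, P27:50, R21:47, R7:42, B25:40, A16:32}
forward next packet → B29; now {R8:51, P27:50, R21:47, R7:42, B25:40, A16:32}
forward next packet → R8; now {P27:50, R21:47, R7:42, B25:40, A16:32}
forward next packet → P27; now {R21:47, R7:42, B25:40, A16:32}
forward next packet → R21; now {R7:42, B25:40, A16:32}
forward next packet → R7; now {B25:40, A16:32}

[J3, J6, B9, C20, J22, B29, R8, P27, R21, R7]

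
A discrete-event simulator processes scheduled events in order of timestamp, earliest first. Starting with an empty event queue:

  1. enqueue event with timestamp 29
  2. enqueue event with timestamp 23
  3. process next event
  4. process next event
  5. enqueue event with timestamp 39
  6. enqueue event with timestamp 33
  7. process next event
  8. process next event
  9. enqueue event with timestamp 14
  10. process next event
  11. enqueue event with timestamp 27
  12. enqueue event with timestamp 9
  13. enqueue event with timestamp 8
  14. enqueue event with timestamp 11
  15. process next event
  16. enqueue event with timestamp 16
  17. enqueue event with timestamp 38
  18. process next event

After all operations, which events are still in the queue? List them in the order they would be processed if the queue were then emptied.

insert 29 → {29}
insert 23 → {23, 29}
process next event → 23; now {29}
process next event → 29; now {}
insert 39 → {39}
insert 33 → {33, 39}
process next event → 33; now {39}
process next event → 39; now {}
insert 14 → {14}
process next event → 14; now {}
insert 27 → {27}
insert 9 → {9, 27}
insert 8 → {8, 9, 27}
insert 11 → {8, 9, 11, 27}
process next event → 8; now {9, 11, 27}
insert 16 → {9, 11, 16, 27}
insert 38 → {9, 11, 16, 27, 38}
process next event → 9; now {11, 16, 27, 38}

11, 16, 27, 38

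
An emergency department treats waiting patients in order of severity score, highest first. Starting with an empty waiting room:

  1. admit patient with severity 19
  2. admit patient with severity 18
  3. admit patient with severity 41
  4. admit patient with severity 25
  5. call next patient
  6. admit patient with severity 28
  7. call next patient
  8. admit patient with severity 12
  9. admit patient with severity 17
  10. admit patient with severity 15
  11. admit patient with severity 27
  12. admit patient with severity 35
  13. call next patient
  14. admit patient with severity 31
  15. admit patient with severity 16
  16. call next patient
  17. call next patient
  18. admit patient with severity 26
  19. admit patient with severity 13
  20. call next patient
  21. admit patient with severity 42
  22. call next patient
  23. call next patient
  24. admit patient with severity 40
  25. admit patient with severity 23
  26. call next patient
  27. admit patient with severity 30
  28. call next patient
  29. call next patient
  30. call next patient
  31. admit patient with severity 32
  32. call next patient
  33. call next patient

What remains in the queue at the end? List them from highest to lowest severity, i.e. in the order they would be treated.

17 → 16 → 15 → 13 → 12

insert 19 → {19}
insert 18 → {19, 18}
insert 41 → {41, 19, 18}
insert 25 → {41, 25, 19, 18}
call next patient → 41; now {25, 19, 18}
insert 28 → {28, 25, 19, 18}
call next patient → 28; now {25, 19, 18}
insert 12 → {25, 19, 18, 12}
insert 17 → {25, 19, 18, 17, 12}
insert 15 → {25, 19, 18, 17, 15, 12}
insert 27 → {27, 25, 19, 18, 17, 15, 12}
insert 35 → {35, 27, 25, 19, 18, 17, 15, 12}
call next patient → 35; now {27, 25, 19, 18, 17, 15, 12}
insert 31 → {31, 27, 25, 19, 18, 17, 15, 12}
insert 16 → {31, 27, 25, 19, 18, 17, 16, 15, 12}
call next patient → 31; now {27, 25, 19, 18, 17, 16, 15, 12}
call next patient → 27; now {25, 19, 18, 17, 16, 15, 12}
insert 26 → {26, 25, 19, 18, 17, 16, 15, 12}
insert 13 → {26, 25, 19, 18, 17, 16, 15, 13, 12}
call next patient → 26; now {25, 19, 18, 17, 16, 15, 13, 12}
insert 42 → {42, 25, 19, 18, 17, 16, 15, 13, 12}
call next patient → 42; now {25, 19, 18, 17, 16, 15, 13, 12}
call next patient → 25; now {19, 18, 17, 16, 15, 13, 12}
insert 40 → {40, 19, 18, 17, 16, 15, 13, 12}
insert 23 → {40, 23, 19, 18, 17, 16, 15, 13, 12}
call next patient → 40; now {23, 19, 18, 17, 16, 15, 13, 12}
insert 30 → {30, 23, 19, 18, 17, 16, 15, 13, 12}
call next patient → 30; now {23, 19, 18, 17, 16, 15, 13, 12}
call next patient → 23; now {19, 18, 17, 16, 15, 13, 12}
call next patient → 19; now {18, 17, 16, 15, 13, 12}
insert 32 → {32, 18, 17, 16, 15, 13, 12}
call next patient → 32; now {18, 17, 16, 15, 13, 12}
call next patient → 18; now {17, 16, 15, 13, 12}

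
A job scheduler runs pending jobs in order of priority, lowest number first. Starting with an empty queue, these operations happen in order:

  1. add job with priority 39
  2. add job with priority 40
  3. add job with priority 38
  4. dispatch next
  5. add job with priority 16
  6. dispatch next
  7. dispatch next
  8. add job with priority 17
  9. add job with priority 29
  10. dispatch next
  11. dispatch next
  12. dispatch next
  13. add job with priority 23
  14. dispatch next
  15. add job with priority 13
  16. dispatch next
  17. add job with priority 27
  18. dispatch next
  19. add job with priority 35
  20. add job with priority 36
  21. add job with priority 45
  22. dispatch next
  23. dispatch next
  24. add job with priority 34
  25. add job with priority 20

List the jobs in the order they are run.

38 → 16 → 39 → 17 → 29 → 40 → 23 → 13 → 27 → 35 → 36

insert 39 → {39}
insert 40 → {39, 40}
insert 38 → {38, 39, 40}
dispatch next → 38; now {39, 40}
insert 16 → {16, 39, 40}
dispatch next → 16; now {39, 40}
dispatch next → 39; now {40}
insert 17 → {17, 40}
insert 29 → {17, 29, 40}
dispatch next → 17; now {29, 40}
dispatch next → 29; now {40}
dispatch next → 40; now {}
insert 23 → {23}
dispatch next → 23; now {}
insert 13 → {13}
dispatch next → 13; now {}
insert 27 → {27}
dispatch next → 27; now {}
insert 35 → {35}
insert 36 → {35, 36}
insert 45 → {35, 36, 45}
dispatch next → 35; now {36, 45}
dispatch next → 36; now {45}
insert 34 → {34, 45}
insert 20 → {20, 34, 45}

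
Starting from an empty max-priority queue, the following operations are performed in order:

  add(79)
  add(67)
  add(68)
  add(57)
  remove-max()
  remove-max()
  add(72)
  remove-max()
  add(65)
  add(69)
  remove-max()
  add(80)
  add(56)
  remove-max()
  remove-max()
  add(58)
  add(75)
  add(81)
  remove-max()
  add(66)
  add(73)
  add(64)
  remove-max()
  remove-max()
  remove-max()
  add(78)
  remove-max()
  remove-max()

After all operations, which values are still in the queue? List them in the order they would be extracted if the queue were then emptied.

insert 79 → {79}
insert 67 → {79, 67}
insert 68 → {79, 68, 67}
insert 57 → {79, 68, 67, 57}
remove-max → 79; now {68, 67, 57}
remove-max → 68; now {67, 57}
insert 72 → {72, 67, 57}
remove-max → 72; now {67, 57}
insert 65 → {67, 65, 57}
insert 69 → {69, 67, 65, 57}
remove-max → 69; now {67, 65, 57}
insert 80 → {80, 67, 65, 57}
insert 56 → {80, 67, 65, 57, 56}
remove-max → 80; now {67, 65, 57, 56}
remove-max → 67; now {65, 57, 56}
insert 58 → {65, 58, 57, 56}
insert 75 → {75, 65, 58, 57, 56}
insert 81 → {81, 75, 65, 58, 57, 56}
remove-max → 81; now {75, 65, 58, 57, 56}
insert 66 → {75, 66, 65, 58, 57, 56}
insert 73 → {75, 73, 66, 65, 58, 57, 56}
insert 64 → {75, 73, 66, 65, 64, 58, 57, 56}
remove-max → 75; now {73, 66, 65, 64, 58, 57, 56}
remove-max → 73; now {66, 65, 64, 58, 57, 56}
remove-max → 66; now {65, 64, 58, 57, 56}
insert 78 → {78, 65, 64, 58, 57, 56}
remove-max → 78; now {65, 64, 58, 57, 56}
remove-max → 65; now {64, 58, 57, 56}

64, 58, 57, 56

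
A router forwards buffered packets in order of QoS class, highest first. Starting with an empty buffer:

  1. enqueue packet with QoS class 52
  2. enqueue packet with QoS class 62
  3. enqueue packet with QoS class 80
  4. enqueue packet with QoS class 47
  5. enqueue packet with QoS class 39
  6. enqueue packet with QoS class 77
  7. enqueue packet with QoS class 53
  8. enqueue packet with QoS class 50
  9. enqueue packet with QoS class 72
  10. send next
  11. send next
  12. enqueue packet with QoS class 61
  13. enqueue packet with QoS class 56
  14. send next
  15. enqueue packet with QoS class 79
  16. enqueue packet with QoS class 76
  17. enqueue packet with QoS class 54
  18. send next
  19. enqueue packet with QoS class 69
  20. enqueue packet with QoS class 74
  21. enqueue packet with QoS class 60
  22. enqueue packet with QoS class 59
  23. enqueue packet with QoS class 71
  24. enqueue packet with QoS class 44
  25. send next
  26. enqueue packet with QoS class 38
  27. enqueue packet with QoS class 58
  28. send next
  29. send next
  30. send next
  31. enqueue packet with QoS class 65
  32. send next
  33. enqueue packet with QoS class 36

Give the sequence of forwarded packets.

insert 52 → {52}
insert 62 → {62, 52}
insert 80 → {80, 62, 52}
insert 47 → {80, 62, 52, 47}
insert 39 → {80, 62, 52, 47, 39}
insert 77 → {80, 77, 62, 52, 47, 39}
insert 53 → {80, 77, 62, 53, 52, 47, 39}
insert 50 → {80, 77, 62, 53, 52, 50, 47, 39}
insert 72 → {80, 77, 72, 62, 53, 52, 50, 47, 39}
send next → 80; now {77, 72, 62, 53, 52, 50, 47, 39}
send next → 77; now {72, 62, 53, 52, 50, 47, 39}
insert 61 → {72, 62, 61, 53, 52, 50, 47, 39}
insert 56 → {72, 62, 61, 56, 53, 52, 50, 47, 39}
send next → 72; now {62, 61, 56, 53, 52, 50, 47, 39}
insert 79 → {79, 62, 61, 56, 53, 52, 50, 47, 39}
insert 76 → {79, 76, 62, 61, 56, 53, 52, 50, 47, 39}
insert 54 → {79, 76, 62, 61, 56, 54, 53, 52, 50, 47, 39}
send next → 79; now {76, 62, 61, 56, 54, 53, 52, 50, 47, 39}
insert 69 → {76, 69, 62, 61, 56, 54, 53, 52, 50, 47, 39}
insert 74 → {76, 74, 69, 62, 61, 56, 54, 53, 52, 50, 47, 39}
insert 60 → {76, 74, 69, 62, 61, 60, 56, 54, 53, 52, 50, 47, 39}
insert 59 → {76, 74, 69, 62, 61, 60, 59, 56, 54, 53, 52, 50, 47, 39}
insert 71 → {76, 74, 71, 69, 62, 61, 60, 59, 56, 54, 53, 52, 50, 47, 39}
insert 44 → {76, 74, 71, 69, 62, 61, 60, 59, 56, 54, 53, 52, 50, 47, 44, 39}
send next → 76; now {74, 71, 69, 62, 61, 60, 59, 56, 54, 53, 52, 50, 47, 44, 39}
insert 38 → {74, 71, 69, 62, 61, 60, 59, 56, 54, 53, 52, 50, 47, 44, 39, 38}
insert 58 → {74, 71, 69, 62, 61, 60, 59, 58, 56, 54, 53, 52, 50, 47, 44, 39, 38}
send next → 74; now {71, 69, 62, 61, 60, 59, 58, 56, 54, 53, 52, 50, 47, 44, 39, 38}
send next → 71; now {69, 62, 61, 60, 59, 58, 56, 54, 53, 52, 50, 47, 44, 39, 38}
send next → 69; now {62, 61, 60, 59, 58, 56, 54, 53, 52, 50, 47, 44, 39, 38}
insert 65 → {65, 62, 61, 60, 59, 58, 56, 54, 53, 52, 50, 47, 44, 39, 38}
send next → 65; now {62, 61, 60, 59, 58, 56, 54, 53, 52, 50, 47, 44, 39, 38}
insert 36 → {62, 61, 60, 59, 58, 56, 54, 53, 52, 50, 47, 44, 39, 38, 36}

80 → 77 → 72 → 79 → 76 → 74 → 71 → 69 → 65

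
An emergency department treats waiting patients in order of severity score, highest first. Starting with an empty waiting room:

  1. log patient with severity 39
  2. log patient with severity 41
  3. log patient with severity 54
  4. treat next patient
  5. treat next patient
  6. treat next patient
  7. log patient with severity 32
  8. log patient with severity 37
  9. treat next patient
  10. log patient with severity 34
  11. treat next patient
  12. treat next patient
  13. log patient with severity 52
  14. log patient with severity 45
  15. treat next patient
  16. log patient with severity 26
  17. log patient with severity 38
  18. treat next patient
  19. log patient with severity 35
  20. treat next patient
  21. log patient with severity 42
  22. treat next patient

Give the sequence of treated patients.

insert 39 → {39}
insert 41 → {41, 39}
insert 54 → {54, 41, 39}
treat next patient → 54; now {41, 39}
treat next patient → 41; now {39}
treat next patient → 39; now {}
insert 32 → {32}
insert 37 → {37, 32}
treat next patient → 37; now {32}
insert 34 → {34, 32}
treat next patient → 34; now {32}
treat next patient → 32; now {}
insert 52 → {52}
insert 45 → {52, 45}
treat next patient → 52; now {45}
insert 26 → {45, 26}
insert 38 → {45, 38, 26}
treat next patient → 45; now {38, 26}
insert 35 → {38, 35, 26}
treat next patient → 38; now {35, 26}
insert 42 → {42, 35, 26}
treat next patient → 42; now {35, 26}

[54, 41, 39, 37, 34, 32, 52, 45, 38, 42]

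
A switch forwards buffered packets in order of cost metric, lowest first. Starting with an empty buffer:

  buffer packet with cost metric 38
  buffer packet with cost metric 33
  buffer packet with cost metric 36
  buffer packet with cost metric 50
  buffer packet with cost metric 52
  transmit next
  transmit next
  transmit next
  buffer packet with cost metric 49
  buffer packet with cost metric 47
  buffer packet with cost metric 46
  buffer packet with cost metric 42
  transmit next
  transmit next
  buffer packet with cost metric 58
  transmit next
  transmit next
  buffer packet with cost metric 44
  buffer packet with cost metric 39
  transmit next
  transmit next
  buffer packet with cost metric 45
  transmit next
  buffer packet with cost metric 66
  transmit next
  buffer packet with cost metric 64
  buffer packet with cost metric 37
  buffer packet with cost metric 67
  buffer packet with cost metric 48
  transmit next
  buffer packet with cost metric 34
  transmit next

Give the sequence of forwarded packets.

33, 36, 38, 42, 46, 47, 49, 39, 44, 45, 50, 37, 34

insert 38 → {38}
insert 33 → {33, 38}
insert 36 → {33, 36, 38}
insert 50 → {33, 36, 38, 50}
insert 52 → {33, 36, 38, 50, 52}
transmit next → 33; now {36, 38, 50, 52}
transmit next → 36; now {38, 50, 52}
transmit next → 38; now {50, 52}
insert 49 → {49, 50, 52}
insert 47 → {47, 49, 50, 52}
insert 46 → {46, 47, 49, 50, 52}
insert 42 → {42, 46, 47, 49, 50, 52}
transmit next → 42; now {46, 47, 49, 50, 52}
transmit next → 46; now {47, 49, 50, 52}
insert 58 → {47, 49, 50, 52, 58}
transmit next → 47; now {49, 50, 52, 58}
transmit next → 49; now {50, 52, 58}
insert 44 → {44, 50, 52, 58}
insert 39 → {39, 44, 50, 52, 58}
transmit next → 39; now {44, 50, 52, 58}
transmit next → 44; now {50, 52, 58}
insert 45 → {45, 50, 52, 58}
transmit next → 45; now {50, 52, 58}
insert 66 → {50, 52, 58, 66}
transmit next → 50; now {52, 58, 66}
insert 64 → {52, 58, 64, 66}
insert 37 → {37, 52, 58, 64, 66}
insert 67 → {37, 52, 58, 64, 66, 67}
insert 48 → {37, 48, 52, 58, 64, 66, 67}
transmit next → 37; now {48, 52, 58, 64, 66, 67}
insert 34 → {34, 48, 52, 58, 64, 66, 67}
transmit next → 34; now {48, 52, 58, 64, 66, 67}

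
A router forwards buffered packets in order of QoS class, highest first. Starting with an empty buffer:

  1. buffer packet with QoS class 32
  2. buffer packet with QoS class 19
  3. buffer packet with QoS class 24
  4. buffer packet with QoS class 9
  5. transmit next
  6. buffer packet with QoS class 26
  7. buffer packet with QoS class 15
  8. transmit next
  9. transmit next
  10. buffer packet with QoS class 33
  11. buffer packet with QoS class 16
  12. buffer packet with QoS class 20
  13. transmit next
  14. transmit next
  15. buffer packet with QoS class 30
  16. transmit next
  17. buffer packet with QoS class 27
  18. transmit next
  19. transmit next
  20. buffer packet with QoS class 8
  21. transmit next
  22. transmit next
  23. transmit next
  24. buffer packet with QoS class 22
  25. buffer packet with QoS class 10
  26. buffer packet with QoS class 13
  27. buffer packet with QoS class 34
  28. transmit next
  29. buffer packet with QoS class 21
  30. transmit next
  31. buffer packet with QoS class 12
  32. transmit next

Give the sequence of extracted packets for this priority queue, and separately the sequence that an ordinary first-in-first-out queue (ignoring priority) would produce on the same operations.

priority queue: [32, 26, 24, 33, 20, 30, 27, 19, 16, 15, 9, 34, 22, 21]; FIFO queue: 32, 19, 24, 9, 26, 15, 33, 16, 20, 30, 27, 8, 22, 10

insert 32 → {32}
insert 19 → {32, 19}
insert 24 → {32, 24, 19}
insert 9 → {32, 24, 19, 9}
transmit next → 32; now {24, 19, 9}
insert 26 → {26, 24, 19, 9}
insert 15 → {26, 24, 19, 15, 9}
transmit next → 26; now {24, 19, 15, 9}
transmit next → 24; now {19, 15, 9}
insert 33 → {33, 19, 15, 9}
insert 16 → {33, 19, 16, 15, 9}
insert 20 → {33, 20, 19, 16, 15, 9}
transmit next → 33; now {20, 19, 16, 15, 9}
transmit next → 20; now {19, 16, 15, 9}
insert 30 → {30, 19, 16, 15, 9}
transmit next → 30; now {19, 16, 15, 9}
insert 27 → {27, 19, 16, 15, 9}
transmit next → 27; now {19, 16, 15, 9}
transmit next → 19; now {16, 15, 9}
insert 8 → {16, 15, 9, 8}
transmit next → 16; now {15, 9, 8}
transmit next → 15; now {9, 8}
transmit next → 9; now {8}
insert 22 → {22, 8}
insert 10 → {22, 10, 8}
insert 13 → {22, 13, 10, 8}
insert 34 → {34, 22, 13, 10, 8}
transmit next → 34; now {22, 13, 10, 8}
insert 21 → {22, 21, 13, 10, 8}
transmit next → 22; now {21, 13, 10, 8}
insert 12 → {21, 13, 12, 10, 8}
transmit next → 21; now {13, 12, 10, 8}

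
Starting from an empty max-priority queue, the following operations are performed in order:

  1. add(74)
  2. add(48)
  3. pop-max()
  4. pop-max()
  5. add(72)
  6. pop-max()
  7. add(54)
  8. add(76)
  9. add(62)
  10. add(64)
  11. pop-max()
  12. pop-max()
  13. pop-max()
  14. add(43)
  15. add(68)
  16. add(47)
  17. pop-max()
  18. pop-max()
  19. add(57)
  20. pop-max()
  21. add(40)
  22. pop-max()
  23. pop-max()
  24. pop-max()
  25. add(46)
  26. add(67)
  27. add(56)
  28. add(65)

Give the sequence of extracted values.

74, 48, 72, 76, 64, 62, 68, 54, 57, 47, 43, 40

insert 74 → {74}
insert 48 → {74, 48}
pop-max → 74; now {48}
pop-max → 48; now {}
insert 72 → {72}
pop-max → 72; now {}
insert 54 → {54}
insert 76 → {76, 54}
insert 62 → {76, 62, 54}
insert 64 → {76, 64, 62, 54}
pop-max → 76; now {64, 62, 54}
pop-max → 64; now {62, 54}
pop-max → 62; now {54}
insert 43 → {54, 43}
insert 68 → {68, 54, 43}
insert 47 → {68, 54, 47, 43}
pop-max → 68; now {54, 47, 43}
pop-max → 54; now {47, 43}
insert 57 → {57, 47, 43}
pop-max → 57; now {47, 43}
insert 40 → {47, 43, 40}
pop-max → 47; now {43, 40}
pop-max → 43; now {40}
pop-max → 40; now {}
insert 46 → {46}
insert 67 → {67, 46}
insert 56 → {67, 56, 46}
insert 65 → {67, 65, 56, 46}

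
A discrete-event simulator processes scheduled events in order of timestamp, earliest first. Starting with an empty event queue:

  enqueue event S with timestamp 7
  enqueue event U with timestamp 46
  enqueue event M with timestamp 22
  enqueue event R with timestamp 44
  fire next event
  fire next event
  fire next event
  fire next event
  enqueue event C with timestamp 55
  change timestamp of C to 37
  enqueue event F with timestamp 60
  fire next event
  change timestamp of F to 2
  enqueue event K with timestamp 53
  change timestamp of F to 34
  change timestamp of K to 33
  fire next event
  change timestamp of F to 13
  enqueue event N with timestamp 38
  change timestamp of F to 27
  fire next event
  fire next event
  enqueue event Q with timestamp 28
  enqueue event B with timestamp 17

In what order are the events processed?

S, M, R, U, C, K, F, N

add S (timestamp 7) → {S:7}
add U (timestamp 46) → {S:7, U:46}
add M (timestamp 22) → {S:7, M:22, U:46}
add R (timestamp 44) → {S:7, M:22, R:44, U:46}
fire next event → S; now {M:22, R:44, U:46}
fire next event → M; now {R:44, U:46}
fire next event → R; now {U:46}
fire next event → U; now {}
add C (timestamp 55) → {C:55}
update C to timestamp 37 → {C:37}
add F (timestamp 60) → {C:37, F:60}
fire next event → C; now {F:60}
update F to timestamp 2 → {F:2}
add K (timestamp 53) → {F:2, K:53}
update F to timestamp 34 → {F:34, K:53}
update K to timestamp 33 → {K:33, F:34}
fire next event → K; now {F:34}
update F to timestamp 13 → {F:13}
add N (timestamp 38) → {F:13, N:38}
update F to timestamp 27 → {F:27, N:38}
fire next event → F; now {N:38}
fire next event → N; now {}
add Q (timestamp 28) → {Q:28}
add B (timestamp 17) → {B:17, Q:28}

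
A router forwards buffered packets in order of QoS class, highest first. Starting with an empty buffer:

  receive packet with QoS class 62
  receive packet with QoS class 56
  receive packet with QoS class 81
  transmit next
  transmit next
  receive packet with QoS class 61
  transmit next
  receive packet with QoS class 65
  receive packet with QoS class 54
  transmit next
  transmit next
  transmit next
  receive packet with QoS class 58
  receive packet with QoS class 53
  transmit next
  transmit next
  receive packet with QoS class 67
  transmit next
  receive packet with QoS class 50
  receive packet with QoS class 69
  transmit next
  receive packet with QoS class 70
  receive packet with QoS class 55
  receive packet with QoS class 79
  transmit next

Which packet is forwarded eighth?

53

insert 62 → {62}
insert 56 → {62, 56}
insert 81 → {81, 62, 56}
transmit next → 81; now {62, 56}
transmit next → 62; now {56}
insert 61 → {61, 56}
transmit next → 61; now {56}
insert 65 → {65, 56}
insert 54 → {65, 56, 54}
transmit next → 65; now {56, 54}
transmit next → 56; now {54}
transmit next → 54; now {}
insert 58 → {58}
insert 53 → {58, 53}
transmit next → 58; now {53}
transmit next → 53; now {}
insert 67 → {67}
transmit next → 67; now {}
insert 50 → {50}
insert 69 → {69, 50}
transmit next → 69; now {50}
insert 70 → {70, 50}
insert 55 → {70, 55, 50}
insert 79 → {79, 70, 55, 50}
transmit next → 79; now {70, 55, 50}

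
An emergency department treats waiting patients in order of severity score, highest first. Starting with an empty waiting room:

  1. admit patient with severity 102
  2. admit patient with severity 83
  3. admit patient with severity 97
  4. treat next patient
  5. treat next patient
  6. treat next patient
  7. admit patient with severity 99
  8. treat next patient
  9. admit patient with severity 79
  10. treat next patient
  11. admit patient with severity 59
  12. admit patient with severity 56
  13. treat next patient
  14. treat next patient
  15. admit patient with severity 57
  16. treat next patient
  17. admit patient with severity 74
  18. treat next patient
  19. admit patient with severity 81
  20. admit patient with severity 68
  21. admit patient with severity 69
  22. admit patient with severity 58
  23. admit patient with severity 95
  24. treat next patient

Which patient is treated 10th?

95

insert 102 → {102}
insert 83 → {102, 83}
insert 97 → {102, 97, 83}
treat next patient → 102; now {97, 83}
treat next patient → 97; now {83}
treat next patient → 83; now {}
insert 99 → {99}
treat next patient → 99; now {}
insert 79 → {79}
treat next patient → 79; now {}
insert 59 → {59}
insert 56 → {59, 56}
treat next patient → 59; now {56}
treat next patient → 56; now {}
insert 57 → {57}
treat next patient → 57; now {}
insert 74 → {74}
treat next patient → 74; now {}
insert 81 → {81}
insert 68 → {81, 68}
insert 69 → {81, 69, 68}
insert 58 → {81, 69, 68, 58}
insert 95 → {95, 81, 69, 68, 58}
treat next patient → 95; now {81, 69, 68, 58}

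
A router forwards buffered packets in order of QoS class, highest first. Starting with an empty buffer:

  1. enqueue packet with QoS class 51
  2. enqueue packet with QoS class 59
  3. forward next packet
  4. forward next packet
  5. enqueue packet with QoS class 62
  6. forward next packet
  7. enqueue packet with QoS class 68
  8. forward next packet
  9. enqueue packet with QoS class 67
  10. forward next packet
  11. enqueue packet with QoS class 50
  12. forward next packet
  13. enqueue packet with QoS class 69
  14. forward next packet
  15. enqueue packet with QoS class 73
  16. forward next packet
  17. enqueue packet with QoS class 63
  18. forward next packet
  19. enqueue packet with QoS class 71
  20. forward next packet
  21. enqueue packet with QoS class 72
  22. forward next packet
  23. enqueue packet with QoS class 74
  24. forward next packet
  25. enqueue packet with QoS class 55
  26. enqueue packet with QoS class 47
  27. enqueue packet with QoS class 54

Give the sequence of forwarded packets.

59 → 51 → 62 → 68 → 67 → 50 → 69 → 73 → 63 → 71 → 72 → 74

insert 51 → {51}
insert 59 → {59, 51}
forward next packet → 59; now {51}
forward next packet → 51; now {}
insert 62 → {62}
forward next packet → 62; now {}
insert 68 → {68}
forward next packet → 68; now {}
insert 67 → {67}
forward next packet → 67; now {}
insert 50 → {50}
forward next packet → 50; now {}
insert 69 → {69}
forward next packet → 69; now {}
insert 73 → {73}
forward next packet → 73; now {}
insert 63 → {63}
forward next packet → 63; now {}
insert 71 → {71}
forward next packet → 71; now {}
insert 72 → {72}
forward next packet → 72; now {}
insert 74 → {74}
forward next packet → 74; now {}
insert 55 → {55}
insert 47 → {55, 47}
insert 54 → {55, 54, 47}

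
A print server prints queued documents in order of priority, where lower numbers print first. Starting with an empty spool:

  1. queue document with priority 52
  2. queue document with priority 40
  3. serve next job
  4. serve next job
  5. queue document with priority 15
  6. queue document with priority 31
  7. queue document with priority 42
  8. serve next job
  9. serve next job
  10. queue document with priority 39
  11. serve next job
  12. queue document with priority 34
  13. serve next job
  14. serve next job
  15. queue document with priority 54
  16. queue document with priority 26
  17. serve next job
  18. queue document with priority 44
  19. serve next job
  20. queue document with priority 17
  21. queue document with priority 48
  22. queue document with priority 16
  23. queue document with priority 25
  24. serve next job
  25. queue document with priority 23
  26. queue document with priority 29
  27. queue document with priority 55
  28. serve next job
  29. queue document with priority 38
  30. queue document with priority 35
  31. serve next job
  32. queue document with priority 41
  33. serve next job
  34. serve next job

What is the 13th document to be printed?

25

insert 52 → {52}
insert 40 → {40, 52}
serve next job → 40; now {52}
serve next job → 52; now {}
insert 15 → {15}
insert 31 → {15, 31}
insert 42 → {15, 31, 42}
serve next job → 15; now {31, 42}
serve next job → 31; now {42}
insert 39 → {39, 42}
serve next job → 39; now {42}
insert 34 → {34, 42}
serve next job → 34; now {42}
serve next job → 42; now {}
insert 54 → {54}
insert 26 → {26, 54}
serve next job → 26; now {54}
insert 44 → {44, 54}
serve next job → 44; now {54}
insert 17 → {17, 54}
insert 48 → {17, 48, 54}
insert 16 → {16, 17, 48, 54}
insert 25 → {16, 17, 25, 48, 54}
serve next job → 16; now {17, 25, 48, 54}
insert 23 → {17, 23, 25, 48, 54}
insert 29 → {17, 23, 25, 29, 48, 54}
insert 55 → {17, 23, 25, 29, 48, 54, 55}
serve next job → 17; now {23, 25, 29, 48, 54, 55}
insert 38 → {23, 25, 29, 38, 48, 54, 55}
insert 35 → {23, 25, 29, 35, 38, 48, 54, 55}
serve next job → 23; now {25, 29, 35, 38, 48, 54, 55}
insert 41 → {25, 29, 35, 38, 41, 48, 54, 55}
serve next job → 25; now {29, 35, 38, 41, 48, 54, 55}
serve next job → 29; now {35, 38, 41, 48, 54, 55}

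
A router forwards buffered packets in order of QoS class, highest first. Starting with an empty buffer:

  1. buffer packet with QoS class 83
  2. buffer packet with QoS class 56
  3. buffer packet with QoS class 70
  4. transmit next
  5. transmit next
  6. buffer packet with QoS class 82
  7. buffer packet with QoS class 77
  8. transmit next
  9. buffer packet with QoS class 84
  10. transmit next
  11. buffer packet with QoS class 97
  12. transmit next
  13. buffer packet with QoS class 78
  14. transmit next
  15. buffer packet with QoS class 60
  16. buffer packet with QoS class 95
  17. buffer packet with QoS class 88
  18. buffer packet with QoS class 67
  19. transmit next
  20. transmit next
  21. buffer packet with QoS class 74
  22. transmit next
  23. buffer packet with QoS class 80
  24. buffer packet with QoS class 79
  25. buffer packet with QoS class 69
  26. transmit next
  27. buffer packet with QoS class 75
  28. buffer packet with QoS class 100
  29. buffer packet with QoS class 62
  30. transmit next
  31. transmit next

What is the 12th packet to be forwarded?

79

insert 83 → {83}
insert 56 → {83, 56}
insert 70 → {83, 70, 56}
transmit next → 83; now {70, 56}
transmit next → 70; now {56}
insert 82 → {82, 56}
insert 77 → {82, 77, 56}
transmit next → 82; now {77, 56}
insert 84 → {84, 77, 56}
transmit next → 84; now {77, 56}
insert 97 → {97, 77, 56}
transmit next → 97; now {77, 56}
insert 78 → {78, 77, 56}
transmit next → 78; now {77, 56}
insert 60 → {77, 60, 56}
insert 95 → {95, 77, 60, 56}
insert 88 → {95, 88, 77, 60, 56}
insert 67 → {95, 88, 77, 67, 60, 56}
transmit next → 95; now {88, 77, 67, 60, 56}
transmit next → 88; now {77, 67, 60, 56}
insert 74 → {77, 74, 67, 60, 56}
transmit next → 77; now {74, 67, 60, 56}
insert 80 → {80, 74, 67, 60, 56}
insert 79 → {80, 79, 74, 67, 60, 56}
insert 69 → {80, 79, 74, 69, 67, 60, 56}
transmit next → 80; now {79, 74, 69, 67, 60, 56}
insert 75 → {79, 75, 74, 69, 67, 60, 56}
insert 100 → {100, 79, 75, 74, 69, 67, 60, 56}
insert 62 → {100, 79, 75, 74, 69, 67, 62, 60, 56}
transmit next → 100; now {79, 75, 74, 69, 67, 62, 60, 56}
transmit next → 79; now {75, 74, 69, 67, 62, 60, 56}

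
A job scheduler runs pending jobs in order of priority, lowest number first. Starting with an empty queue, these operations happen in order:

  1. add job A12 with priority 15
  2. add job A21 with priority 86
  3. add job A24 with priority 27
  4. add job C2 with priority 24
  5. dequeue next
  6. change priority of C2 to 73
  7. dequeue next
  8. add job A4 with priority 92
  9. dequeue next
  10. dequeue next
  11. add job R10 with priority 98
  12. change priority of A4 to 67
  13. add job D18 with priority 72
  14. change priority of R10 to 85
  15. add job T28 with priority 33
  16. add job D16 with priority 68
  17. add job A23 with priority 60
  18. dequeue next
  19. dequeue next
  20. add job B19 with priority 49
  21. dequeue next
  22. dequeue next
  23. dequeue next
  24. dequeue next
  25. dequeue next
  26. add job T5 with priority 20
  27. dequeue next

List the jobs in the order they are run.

[A12, A24, C2, A21, T28, A23, B19, A4, D16, D18, R10, T5]

add A12 (priority 15) → {A12:15}
add A21 (priority 86) → {A12:15, A21:86}
add A24 (priority 27) → {A12:15, A24:27, A21:86}
add C2 (priority 24) → {A12:15, C2:24, A24:27, A21:86}
dequeue next → A12; now {C2:24, A24:27, A21:86}
update C2 to priority 73 → {A24:27, C2:73, A21:86}
dequeue next → A24; now {C2:73, A21:86}
add A4 (priority 92) → {C2:73, A21:86, A4:92}
dequeue next → C2; now {A21:86, A4:92}
dequeue next → A21; now {A4:92}
add R10 (priority 98) → {A4:92, R10:98}
update A4 to priority 67 → {A4:67, R10:98}
add D18 (priority 72) → {A4:67, D18:72, R10:98}
update R10 to priority 85 → {A4:67, D18:72, R10:85}
add T28 (priority 33) → {T28:33, A4:67, D18:72, R10:85}
add D16 (priority 68) → {T28:33, A4:67, D16:68, D18:72, R10:85}
add A23 (priority 60) → {T28:33, A23:60, A4:67, D16:68, D18:72, R10:85}
dequeue next → T28; now {A23:60, A4:67, D16:68, D18:72, R10:85}
dequeue next → A23; now {A4:67, D16:68, D18:72, R10:85}
add B19 (priority 49) → {B19:49, A4:67, D16:68, D18:72, R10:85}
dequeue next → B19; now {A4:67, D16:68, D18:72, R10:85}
dequeue next → A4; now {D16:68, D18:72, R10:85}
dequeue next → D16; now {D18:72, R10:85}
dequeue next → D18; now {R10:85}
dequeue next → R10; now {}
add T5 (priority 20) → {T5:20}
dequeue next → T5; now {}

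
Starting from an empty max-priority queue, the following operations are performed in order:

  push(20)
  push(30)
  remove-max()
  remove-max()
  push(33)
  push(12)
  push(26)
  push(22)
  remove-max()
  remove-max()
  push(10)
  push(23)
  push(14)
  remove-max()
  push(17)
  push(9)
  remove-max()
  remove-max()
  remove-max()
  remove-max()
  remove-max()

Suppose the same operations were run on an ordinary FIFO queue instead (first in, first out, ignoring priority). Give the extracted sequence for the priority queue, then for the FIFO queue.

priority queue: [30, 20, 33, 26, 23, 22, 17, 14, 12, 10]; FIFO queue: 20, 30, 33, 12, 26, 22, 10, 23, 14, 17

insert 20 → {20}
insert 30 → {30, 20}
remove-max → 30; now {20}
remove-max → 20; now {}
insert 33 → {33}
insert 12 → {33, 12}
insert 26 → {33, 26, 12}
insert 22 → {33, 26, 22, 12}
remove-max → 33; now {26, 22, 12}
remove-max → 26; now {22, 12}
insert 10 → {22, 12, 10}
insert 23 → {23, 22, 12, 10}
insert 14 → {23, 22, 14, 12, 10}
remove-max → 23; now {22, 14, 12, 10}
insert 17 → {22, 17, 14, 12, 10}
insert 9 → {22, 17, 14, 12, 10, 9}
remove-max → 22; now {17, 14, 12, 10, 9}
remove-max → 17; now {14, 12, 10, 9}
remove-max → 14; now {12, 10, 9}
remove-max → 12; now {10, 9}
remove-max → 10; now {9}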